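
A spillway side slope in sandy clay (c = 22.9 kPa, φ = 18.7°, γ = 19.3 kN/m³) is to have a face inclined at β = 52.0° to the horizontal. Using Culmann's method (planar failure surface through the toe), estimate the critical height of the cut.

H_c = 21.58 m

Culmann's analysis gives the critical failure plane at α_cr = (β + φ)/2 = (52.0 + 18.7)/2 = 35.4°, and the critical height
H_c = (4c/γ) · sinβ cosφ / [1 − cos(β − φ)]
    = (4·22.9/19.3) · sin52.0°·cos18.7° / [1 − cos(33.3°)]
    = 4.746 · 0.7880·0.9472 / [1 − 0.8358]
    = 4.746 · 0.7464 / 0.1642
    = 21.58 m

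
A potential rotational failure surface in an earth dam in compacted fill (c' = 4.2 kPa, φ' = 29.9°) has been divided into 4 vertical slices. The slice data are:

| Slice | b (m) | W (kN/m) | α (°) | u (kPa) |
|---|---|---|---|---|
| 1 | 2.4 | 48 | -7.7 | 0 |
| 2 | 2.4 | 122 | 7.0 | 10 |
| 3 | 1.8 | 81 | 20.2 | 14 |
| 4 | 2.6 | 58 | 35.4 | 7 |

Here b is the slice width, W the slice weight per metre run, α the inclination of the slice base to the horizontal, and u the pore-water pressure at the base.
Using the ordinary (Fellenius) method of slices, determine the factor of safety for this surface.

Ordinary method of slices: FS = Σ[c'·Δl_i + (W_i cosα_i − u_i·Δl_i)·tanφ'] / Σ W_i sinα_i, with Δl_i = b_i / cosα_i.
Slice 1: Δl = 2.4/cos(-7.7°) = 2.422 m; N'_1 = 48·cos(-7.7°) − 0·2.422 = 47.6; c'Δl = 10.17; W sinα = -6.4
Slice 2: Δl = 2.4/cos7.0° = 2.418 m; N'_2 = 122·cos7.0° − 10·2.418 = 96.9; c'Δl = 10.16; W sinα = 14.9
Slice 3: Δl = 1.8/cos20.2° = 1.918 m; N'_3 = 81·cos20.2° − 14·1.918 = 49.2; c'Δl = 8.06; W sinα = 28.0
Slice 4: Δl = 2.6/cos35.4° = 3.190 m; N'_4 = 58·cos35.4° − 7·3.190 = 24.9; c'Δl = 13.40; W sinα = 33.6
Σc'Δl = 41.8 kN/m; ΣN' = 218.6 kN/m; ΣW sinα = 70.0 kN/m
Resisting = 41.8 + 218.6·tan29.9° = 41.8 + 125.7 = 167.5 kN/m
FS = 167.5 / 70.0 = 2.392

FS = 2.39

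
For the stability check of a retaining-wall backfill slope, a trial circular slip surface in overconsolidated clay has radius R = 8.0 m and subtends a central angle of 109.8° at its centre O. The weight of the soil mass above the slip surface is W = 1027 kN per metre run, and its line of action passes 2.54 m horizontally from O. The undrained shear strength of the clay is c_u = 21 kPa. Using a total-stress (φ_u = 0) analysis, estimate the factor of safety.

Taking moments about the centre O, the resisting moment is provided by the undrained shear strength acting along the arc:
Arc length L_a = R·θ = 8.0·(109.8°·π/180) = 8.0·1.9164 = 15.33 m
M_R = c_u·L_a·R = 21·15.33·8.0 = 2575.6 kN·m/m
M_D = W·d = 1027·2.54 = 2608.6 kN·m/m
FS = M_R / M_D = 2575.6 / 2608.6 = 0.987

FS = 0.99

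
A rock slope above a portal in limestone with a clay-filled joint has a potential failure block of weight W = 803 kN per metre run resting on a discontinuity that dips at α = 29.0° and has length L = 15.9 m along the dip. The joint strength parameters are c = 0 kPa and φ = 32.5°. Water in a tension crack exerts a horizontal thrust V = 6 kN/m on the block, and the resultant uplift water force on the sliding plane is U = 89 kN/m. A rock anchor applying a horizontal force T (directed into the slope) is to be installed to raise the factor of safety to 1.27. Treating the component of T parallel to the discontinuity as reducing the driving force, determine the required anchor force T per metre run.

Resolving forces along and normal to the sliding plane, with the horizontal anchor force T adding T·sinα to the effective normal force and T·cosα acting up the plane against the driving force:
FS = [cL + (W cosα − U − V sinα + T sinα) tanφ] / [W sinα + V cosα − T cosα]
Without the anchor: N' = 610.4 kN/m, driving T_d = 394.5 kN/m, resisting R = 0·15.9 + 610.4·tan32.5° = 388.9 kN/m, FS = 0.99.
Setting FS = 1.27 and solving for T:
1.27·(394.5 − T cos29.0°) = 388.9 + T sin29.0°·tan32.5°
T·(sin29.0°·tan32.5° + 1.27·cos29.0°) = 1.27·394.5 − 388.9
T·(0.4848·0.6371 + 1.27·0.8746) = 501.1 − 388.9 = 112.2
T·1.4196 = 112.2
T = 79.0 kN/m

T = 79 kN/m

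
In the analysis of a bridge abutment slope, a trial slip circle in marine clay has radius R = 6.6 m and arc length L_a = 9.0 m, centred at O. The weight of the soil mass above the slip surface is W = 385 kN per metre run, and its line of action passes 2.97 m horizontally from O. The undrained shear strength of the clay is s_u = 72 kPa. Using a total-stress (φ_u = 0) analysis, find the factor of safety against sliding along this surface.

FS = 3.74

Taking moments about the centre O, the resisting moment is provided by the undrained shear strength acting along the arc:
M_R = s_u·L_a·R = 72·9.00·6.6 = 4276.8 kN·m/m
M_D = W·d = 385·2.97 = 1143.5 kN·m/m
FS = M_R / M_D = 4276.8 / 1143.5 = 3.740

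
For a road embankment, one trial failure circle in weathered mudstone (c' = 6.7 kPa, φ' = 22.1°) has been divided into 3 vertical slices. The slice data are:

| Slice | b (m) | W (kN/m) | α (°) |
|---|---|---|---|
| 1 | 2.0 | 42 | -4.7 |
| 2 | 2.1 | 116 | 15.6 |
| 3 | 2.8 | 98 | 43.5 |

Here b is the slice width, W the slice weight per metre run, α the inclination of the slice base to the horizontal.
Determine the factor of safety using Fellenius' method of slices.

Ordinary method of slices: FS = Σ[c'·Δl_i + (W_i cosα_i)·tanφ'] / Σ W_i sinα_i, with Δl_i = b_i / cosα_i.
Slice 1: Δl = 2.0/cos(-4.7°) = 2.007 m; N'_1 = 42·cos(-4.7°) = 41.9; c'Δl = 13.45; W sinα = -3.4
Slice 2: Δl = 2.1/cos15.6° = 2.180 m; N'_2 = 116·cos15.6° = 111.7; c'Δl = 14.61; W sinα = 31.2
Slice 3: Δl = 2.8/cos43.5° = 3.860 m; N'_3 = 98·cos43.5° = 71.1; c'Δl = 25.86; W sinα = 67.5
Σc'Δl = 53.9 kN/m; ΣN' = 224.7 kN/m; ΣW sinα = 95.2 kN/m
Resisting = 53.9 + 224.7·tan22.1° = 53.9 + 91.2 = 145.1 kN/m
FS = 145.1 / 95.2 = 1.524

FS = 1.52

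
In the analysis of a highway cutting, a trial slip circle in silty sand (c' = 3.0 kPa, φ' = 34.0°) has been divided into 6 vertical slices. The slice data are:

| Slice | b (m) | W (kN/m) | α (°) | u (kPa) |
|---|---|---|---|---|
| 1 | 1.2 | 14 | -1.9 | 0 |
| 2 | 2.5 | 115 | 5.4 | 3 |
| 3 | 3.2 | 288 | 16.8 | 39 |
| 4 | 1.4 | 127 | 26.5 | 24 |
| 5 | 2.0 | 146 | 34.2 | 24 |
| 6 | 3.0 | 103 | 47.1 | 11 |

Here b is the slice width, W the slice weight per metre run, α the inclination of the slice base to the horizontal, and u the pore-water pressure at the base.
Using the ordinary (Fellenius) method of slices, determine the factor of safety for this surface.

Ordinary method of slices: FS = Σ[c'·Δl_i + (W_i cosα_i − u_i·Δl_i)·tanφ'] / Σ W_i sinα_i, with Δl_i = b_i / cosα_i.
Slice 1: Δl = 1.2/cos(-1.9°) = 1.201 m; N'_1 = 14·cos(-1.9°) − 0·1.201 = 14.0; c'Δl = 3.60; W sinα = -0.5
Slice 2: Δl = 2.5/cos5.4° = 2.511 m; N'_2 = 115·cos5.4° − 3·2.511 = 107.0; c'Δl = 7.53; W sinα = 10.8
Slice 3: Δl = 3.2/cos16.8° = 3.343 m; N'_3 = 288·cos16.8° − 39·3.343 = 145.3; c'Δl = 10.03; W sinα = 83.2
Slice 4: Δl = 1.4/cos26.5° = 1.564 m; N'_4 = 127·cos26.5° − 24·1.564 = 76.1; c'Δl = 4.69; W sinα = 56.7
Slice 5: Δl = 2.0/cos34.2° = 2.418 m; N'_5 = 146·cos34.2° − 24·2.418 = 62.7; c'Δl = 7.25; W sinα = 82.1
Slice 6: Δl = 3.0/cos47.1° = 4.407 m; N'_6 = 103·cos47.1° − 11·4.407 = 21.6; c'Δl = 13.22; W sinα = 75.5
Σc'Δl = 46.3 kN/m; ΣN' = 426.8 kN/m; ΣW sinα = 307.8 kN/m
Resisting = 46.3 + 426.8·tan34.0° = 46.3 + 287.9 = 334.2 kN/m
FS = 334.2 / 307.8 = 1.086

FS = 1.09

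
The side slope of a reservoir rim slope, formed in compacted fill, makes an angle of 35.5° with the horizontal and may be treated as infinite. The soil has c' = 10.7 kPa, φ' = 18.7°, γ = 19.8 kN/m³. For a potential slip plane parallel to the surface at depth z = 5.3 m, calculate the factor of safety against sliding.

For an infinite slope with a slip plane parallel to the surface (no pore pressure): FS = [c' + γz cos²β tanφ'] / [γz sinβ cosβ].
γz = 19.8·5.3 = 104.94 kN/m²
Numerator = 10.7 + 104.94·cos²35.5°·tan18.7° = 10.7 + 104.94·0.6628·0.3385 = 34.242 kPa
Denominator = 104.94·sin35.5°·cos35.5° = 104.94·0.5807·0.8141 = 49.611 kPa
FS = 34.242 / 49.611 = 0.690

FS = 0.69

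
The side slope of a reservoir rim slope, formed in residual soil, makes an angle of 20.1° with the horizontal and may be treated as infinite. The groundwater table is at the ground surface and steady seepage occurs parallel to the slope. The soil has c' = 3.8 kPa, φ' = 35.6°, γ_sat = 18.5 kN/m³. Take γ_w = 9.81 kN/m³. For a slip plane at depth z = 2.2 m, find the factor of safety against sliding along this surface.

With seepage parallel to the slope and the water table at the surface, the effective normal stress on the slip plane uses the buoyant unit weight γ' = γ_sat − γ_w while the driving shear stress uses γ_sat:
FS = [c' + γ' z cos²β tanφ'] / [γ_sat z sinβ cosβ]
γ' = 18.5 − 9.81 = 8.69 kN/m³
Numerator = 3.8 + 8.69·2.2·cos²20.1°·tan35.6° = 3.8 + 8.69·2.2·0.8819·0.7159 = 15.871 kPa
Denominator = 18.5·2.2·sin20.1°·cos20.1° = 18.5·2.2·0.3437·0.9391 = 13.135 kPa
FS = 15.871 / 13.135 = 1.208

FS = 1.21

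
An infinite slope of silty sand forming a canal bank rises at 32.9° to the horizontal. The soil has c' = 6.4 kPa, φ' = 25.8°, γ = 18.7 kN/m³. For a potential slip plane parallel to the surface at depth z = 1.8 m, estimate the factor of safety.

FS = 1.16

For an infinite slope with a slip plane parallel to the surface (no pore pressure): FS = [c' + γz cos²β tanφ'] / [γz sinβ cosβ].
γz = 18.7·1.8 = 33.66 kN/m²
Numerator = 6.4 + 33.66·cos²32.9°·tan25.8° = 6.4 + 33.66·0.7050·0.4834 = 17.871 kPa
Denominator = 33.66·sin32.9°·cos32.9° = 33.66·0.5432·0.8396 = 15.351 kPa
FS = 17.871 / 15.351 = 1.164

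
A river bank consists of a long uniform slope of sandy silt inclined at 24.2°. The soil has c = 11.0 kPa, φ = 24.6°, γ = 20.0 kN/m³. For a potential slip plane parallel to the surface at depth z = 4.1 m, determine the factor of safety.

FS = 1.38

For an infinite slope with a slip plane parallel to the surface (no pore pressure): FS = [c + γz cos²β tanφ] / [γz sinβ cosβ].
γz = 20.0·4.1 = 82.00 kN/m²
Numerator = 11.0 + 82.00·cos²24.2°·tan24.6° = 11.0 + 82.00·0.8320·0.4578 = 42.234 kPa
Denominator = 82.00·sin24.2°·cos24.2° = 82.00·0.4099·0.9121 = 30.660 kPa
FS = 42.234 / 30.660 = 1.378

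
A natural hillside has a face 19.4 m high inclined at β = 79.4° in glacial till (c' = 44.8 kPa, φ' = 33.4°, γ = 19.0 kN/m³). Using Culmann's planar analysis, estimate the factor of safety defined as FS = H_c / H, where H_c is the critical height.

H_c = (4c'/γ) · sinβ cosφ' / [1 − cos(β − φ')]
    = (4·44.8/19.0) · sin79.4°·cos33.4° / [1 − cos46.0°]
    = 9.432 · 0.8206 / 0.3053 = 25.35 m
FS = H_c / H = 25.35 / 19.4 = 1.307

FS = 1.31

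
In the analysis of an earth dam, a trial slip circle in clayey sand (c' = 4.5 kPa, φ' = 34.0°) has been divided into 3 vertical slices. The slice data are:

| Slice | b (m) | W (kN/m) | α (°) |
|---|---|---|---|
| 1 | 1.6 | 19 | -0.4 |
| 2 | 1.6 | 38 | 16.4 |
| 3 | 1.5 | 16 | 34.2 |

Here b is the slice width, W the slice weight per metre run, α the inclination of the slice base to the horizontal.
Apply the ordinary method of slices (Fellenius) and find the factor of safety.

Ordinary method of slices: FS = Σ[c'·Δl_i + (W_i cosα_i)·tanφ'] / Σ W_i sinα_i, with Δl_i = b_i / cosα_i.
Slice 1: Δl = 1.6/cos(-0.4°) = 1.600 m; N'_1 = 19·cos(-0.4°) = 19.0; c'Δl = 7.20; W sinα = -0.1
Slice 2: Δl = 1.6/cos16.4° = 1.668 m; N'_2 = 38·cos16.4° = 36.5; c'Δl = 7.51; W sinα = 10.7
Slice 3: Δl = 1.5/cos34.2° = 1.814 m; N'_3 = 16·cos34.2° = 13.2; c'Δl = 8.16; W sinα = 9.0
Σc'Δl = 22.9 kN/m; ΣN' = 68.7 kN/m; ΣW sinα = 19.6 kN/m
Resisting = 22.9 + 68.7·tan34.0° = 22.9 + 46.3 = 69.2 kN/m
FS = 69.2 / 19.6 = 3.532

FS = 3.53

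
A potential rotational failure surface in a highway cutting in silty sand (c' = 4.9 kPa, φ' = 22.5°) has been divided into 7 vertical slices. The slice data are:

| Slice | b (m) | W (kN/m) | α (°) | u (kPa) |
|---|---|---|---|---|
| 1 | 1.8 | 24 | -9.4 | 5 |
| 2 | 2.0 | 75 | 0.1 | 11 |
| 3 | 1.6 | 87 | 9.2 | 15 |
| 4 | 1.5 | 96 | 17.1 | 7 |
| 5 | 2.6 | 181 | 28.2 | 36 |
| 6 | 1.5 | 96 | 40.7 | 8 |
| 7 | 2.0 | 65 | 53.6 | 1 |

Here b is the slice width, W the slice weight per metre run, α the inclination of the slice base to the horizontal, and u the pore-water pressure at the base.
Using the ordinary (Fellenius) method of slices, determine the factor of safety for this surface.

Ordinary method of slices: FS = Σ[c'·Δl_i + (W_i cosα_i − u_i·Δl_i)·tanφ'] / Σ W_i sinα_i, with Δl_i = b_i / cosα_i.
Slice 1: Δl = 1.8/cos(-9.4°) = 1.824 m; N'_1 = 24·cos(-9.4°) − 5·1.824 = 14.6; c'Δl = 8.94; W sinα = -3.9
Slice 2: Δl = 2.0/cos0.1° = 2.000 m; N'_2 = 75·cos0.1° − 11·2.000 = 53.0; c'Δl = 9.80; W sinα = 0.1
Slice 3: Δl = 1.6/cos9.2° = 1.621 m; N'_3 = 87·cos9.2° − 15·1.621 = 61.6; c'Δl = 7.94; W sinα = 13.9
Slice 4: Δl = 1.5/cos17.1° = 1.569 m; N'_4 = 96·cos17.1° − 7·1.569 = 80.8; c'Δl = 7.69; W sinα = 28.2
Slice 5: Δl = 2.6/cos28.2° = 2.950 m; N'_5 = 181·cos28.2° − 36·2.950 = 53.3; c'Δl = 14.46; W sinα = 85.5
Slice 6: Δl = 1.5/cos40.7° = 1.979 m; N'_6 = 96·cos40.7° − 8·1.979 = 57.0; c'Δl = 9.69; W sinα = 62.6
Slice 7: Δl = 2.0/cos53.6° = 3.370 m; N'_7 = 65·cos53.6° − 1·3.370 = 35.2; c'Δl = 16.51; W sinα = 52.3
Σc'Δl = 75.0 kN/m; ΣN' = 355.4 kN/m; ΣW sinα = 238.8 kN/m
Resisting = 75.0 + 355.4·tan22.5° = 75.0 + 147.2 = 222.2 kN/m
FS = 222.2 / 238.8 = 0.931

FS = 0.93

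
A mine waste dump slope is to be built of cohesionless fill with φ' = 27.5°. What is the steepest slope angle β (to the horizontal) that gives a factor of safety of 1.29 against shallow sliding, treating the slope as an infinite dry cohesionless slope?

For an infinite dry cohesionless slope FS = tanφ'/tanβ, so tanβ = tanφ' / FS.
tanβ = tan27.5° / 1.29 = 0.5206 / 1.29 = 0.4035
β = arctan(0.4035) = 21.98°

β = 22.0°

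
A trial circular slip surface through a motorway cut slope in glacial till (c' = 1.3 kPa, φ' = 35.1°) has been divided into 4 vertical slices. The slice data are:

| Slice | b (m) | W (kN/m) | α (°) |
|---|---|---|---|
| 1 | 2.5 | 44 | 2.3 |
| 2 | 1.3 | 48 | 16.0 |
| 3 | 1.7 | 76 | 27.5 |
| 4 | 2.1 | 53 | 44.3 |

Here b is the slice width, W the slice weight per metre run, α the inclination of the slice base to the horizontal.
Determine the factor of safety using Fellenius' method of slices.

FS = 1.71

Ordinary method of slices: FS = Σ[c'·Δl_i + (W_i cosα_i)·tanφ'] / Σ W_i sinα_i, with Δl_i = b_i / cosα_i.
Slice 1: Δl = 2.5/cos2.3° = 2.502 m; N'_1 = 44·cos2.3° = 44.0; c'Δl = 3.25; W sinα = 1.8
Slice 2: Δl = 1.3/cos16.0° = 1.352 m; N'_2 = 48·cos16.0° = 46.1; c'Δl = 1.76; W sinα = 13.2
Slice 3: Δl = 1.7/cos27.5° = 1.917 m; N'_3 = 76·cos27.5° = 67.4; c'Δl = 2.49; W sinα = 35.1
Slice 4: Δl = 2.1/cos44.3° = 2.934 m; N'_4 = 53·cos44.3° = 37.9; c'Δl = 3.81; W sinα = 37.0
Σc'Δl = 11.3 kN/m; ΣN' = 195.4 kN/m; ΣW sinα = 87.1 kN/m
Resisting = 11.3 + 195.4·tan35.1° = 11.3 + 137.4 = 148.7 kN/m
FS = 148.7 / 87.1 = 1.707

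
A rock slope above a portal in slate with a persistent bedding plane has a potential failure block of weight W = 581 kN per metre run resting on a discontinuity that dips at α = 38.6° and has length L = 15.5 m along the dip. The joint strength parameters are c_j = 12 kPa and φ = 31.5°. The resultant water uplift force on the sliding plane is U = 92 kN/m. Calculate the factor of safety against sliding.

FS = 1.13

Resolving the block weight along and normal to the plane and applying the Mohr–Coulomb strength on the joint:
N' = W cosα − U = 581·cos38.6° − 92 = 362.1 kN/m
Driving force T = W sinα = 581·sin38.6° = 362.5 kN/m
Resisting force R = c_j·L + N'·tanφ = 12·15.5 + 362.1·tan31.5° = 186.0 + 221.9 = 407.9 kN/m
FS = R / T = 407.9 / 362.5 = 1.125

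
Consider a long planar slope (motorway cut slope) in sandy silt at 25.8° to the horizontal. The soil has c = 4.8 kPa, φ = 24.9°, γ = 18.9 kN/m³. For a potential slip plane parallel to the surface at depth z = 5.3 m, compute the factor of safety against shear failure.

For an infinite slope with a slip plane parallel to the surface (no pore pressure): FS = [c + γz cos²β tanφ] / [γz sinβ cosβ].
γz = 18.9·5.3 = 100.17 kN/m²
Numerator = 4.8 + 100.17·cos²25.8°·tan24.9° = 4.8 + 100.17·0.8106·0.4642 = 42.490 kPa
Denominator = 100.17·sin25.8°·cos25.8° = 100.17·0.4352·0.9003 = 39.251 kPa
FS = 42.490 / 39.251 = 1.083

FS = 1.08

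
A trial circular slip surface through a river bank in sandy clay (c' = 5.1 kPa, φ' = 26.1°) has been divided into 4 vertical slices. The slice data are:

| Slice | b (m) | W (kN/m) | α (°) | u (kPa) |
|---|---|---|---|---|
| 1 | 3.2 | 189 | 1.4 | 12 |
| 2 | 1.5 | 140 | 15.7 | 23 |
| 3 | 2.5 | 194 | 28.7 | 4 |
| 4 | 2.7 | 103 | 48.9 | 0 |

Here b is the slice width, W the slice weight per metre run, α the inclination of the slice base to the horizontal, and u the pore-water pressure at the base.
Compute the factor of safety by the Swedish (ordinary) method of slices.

Ordinary method of slices: FS = Σ[c'·Δl_i + (W_i cosα_i − u_i·Δl_i)·tanφ'] / Σ W_i sinα_i, with Δl_i = b_i / cosα_i.
Slice 1: Δl = 3.2/cos1.4° = 3.201 m; N'_1 = 189·cos1.4° − 12·3.201 = 150.5; c'Δl = 16.32; W sinα = 4.6
Slice 2: Δl = 1.5/cos15.7° = 1.558 m; N'_2 = 140·cos15.7° − 23·1.558 = 98.9; c'Δl = 7.95; W sinα = 37.9
Slice 3: Δl = 2.5/cos28.7° = 2.850 m; N'_3 = 194·cos28.7° − 4·2.850 = 158.8; c'Δl = 14.54; W sinα = 93.2
Slice 4: Δl = 2.7/cos48.9° = 4.107 m; N'_4 = 103·cos48.9° − 0·4.107 = 67.7; c'Δl = 20.95; W sinα = 77.6
Σc'Δl = 59.8 kN/m; ΣN' = 475.9 kN/m; ΣW sinα = 213.3 kN/m
Resisting = 59.8 + 475.9·tan26.1° = 59.8 + 233.2 = 292.9 kN/m
FS = 292.9 / 213.3 = 1.373

FS = 1.37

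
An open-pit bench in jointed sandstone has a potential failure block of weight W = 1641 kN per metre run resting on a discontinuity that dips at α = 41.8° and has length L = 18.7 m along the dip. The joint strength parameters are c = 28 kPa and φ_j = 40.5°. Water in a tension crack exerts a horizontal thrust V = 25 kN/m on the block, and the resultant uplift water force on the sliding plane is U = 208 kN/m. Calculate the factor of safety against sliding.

FS = 1.24

Resolving the block weight along and normal to the plane and applying the Mohr–Coulomb strength on the joint:
N' = W cosα − U − V sinα = 1641·cos41.8° − 208 − 25·sin41.8° = 998.7 kN/m
Driving force T = W sinα + V cosα = 1641·sin41.8° + 25·cos41.8° = 1112.4 kN/m
Resisting force R = c·L + N'·tanφ_j = 28·18.7 + 998.7·tan40.5° = 523.6 + 852.9 = 1376.5 kN/m
FS = R / T = 1376.5 / 1112.4 = 1.237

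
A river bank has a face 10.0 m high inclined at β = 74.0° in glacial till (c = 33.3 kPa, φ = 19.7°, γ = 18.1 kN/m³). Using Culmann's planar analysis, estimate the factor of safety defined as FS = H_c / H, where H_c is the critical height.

FS = 1.60

H_c = (4c/γ) · sinβ cosφ / [1 − cos(β − φ)]
    = (4·33.3/18.1) · sin74.0°·cos19.7° / [1 − cos54.3°]
    = 7.359 · 0.9050 / 0.4165 = 15.99 m
FS = H_c / H = 15.99 / 10.0 = 1.599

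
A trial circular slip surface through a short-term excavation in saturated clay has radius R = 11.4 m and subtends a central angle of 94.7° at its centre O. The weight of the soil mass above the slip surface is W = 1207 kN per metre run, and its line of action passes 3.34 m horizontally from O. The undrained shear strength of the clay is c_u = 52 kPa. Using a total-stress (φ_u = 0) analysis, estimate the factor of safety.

FS = 2.77

Taking moments about the centre O, the resisting moment is provided by the undrained shear strength acting along the arc:
Arc length L_a = R·θ = 11.4·(94.7°·π/180) = 11.4·1.6528 = 18.84 m
M_R = c_u·L_a·R = 52·18.84·11.4 = 11169.7 kN·m/m
M_D = W·d = 1207·3.34 = 4031.4 kN·m/m
FS = M_R / M_D = 11169.7 / 4031.4 = 2.771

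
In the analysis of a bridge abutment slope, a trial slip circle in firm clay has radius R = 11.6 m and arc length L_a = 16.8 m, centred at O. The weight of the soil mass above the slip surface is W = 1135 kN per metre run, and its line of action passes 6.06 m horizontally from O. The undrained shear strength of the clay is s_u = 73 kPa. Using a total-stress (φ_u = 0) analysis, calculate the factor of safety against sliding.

FS = 2.07

Taking moments about the centre O, the resisting moment is provided by the undrained shear strength acting along the arc:
M_R = s_u·L_a·R = 73·16.80·11.6 = 14226.2 kN·m/m
M_D = W·d = 1135·6.06 = 6878.1 kN·m/m
FS = M_R / M_D = 14226.2 / 6878.1 = 2.068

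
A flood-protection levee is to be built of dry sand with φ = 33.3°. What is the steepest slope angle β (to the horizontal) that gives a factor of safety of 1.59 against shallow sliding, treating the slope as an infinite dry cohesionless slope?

β = 22.4°

For an infinite dry cohesionless slope FS = tanφ/tanβ, so tanβ = tanφ / FS.
tanβ = tan33.3° / 1.59 = 0.6569 / 1.59 = 0.4131
β = arctan(0.4131) = 22.45°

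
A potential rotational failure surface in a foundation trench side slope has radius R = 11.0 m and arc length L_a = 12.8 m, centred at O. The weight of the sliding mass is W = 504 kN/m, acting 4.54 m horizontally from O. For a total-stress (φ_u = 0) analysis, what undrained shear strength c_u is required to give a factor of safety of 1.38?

FS = c_u·L_a·R / (W·d), so c_u = FS·W·d / (L_a·R).
c_u = 1.38·504·4.54 / (12.80·11.0) = 3157.7 / 140.80 = 22.43 kPa

c_u = 22.4 kPa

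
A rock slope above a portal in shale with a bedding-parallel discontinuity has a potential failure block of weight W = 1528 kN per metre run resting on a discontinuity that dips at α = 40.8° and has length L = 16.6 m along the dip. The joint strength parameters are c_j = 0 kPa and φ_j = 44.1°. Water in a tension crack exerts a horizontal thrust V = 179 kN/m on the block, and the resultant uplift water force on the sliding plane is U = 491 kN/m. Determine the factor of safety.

Resolving the block weight along and normal to the plane and applying the Mohr–Coulomb strength on the joint:
N' = W cosα − U − V sinα = 1528·cos40.8° − 491 − 179·sin40.8° = 548.7 kN/m
Driving force T = W sinα + V cosα = 1528·sin40.8° + 179·cos40.8° = 1133.9 kN/m
Resisting force R = c_j·L + N'·tanφ_j = 0·16.6 + 548.7·tan44.1° = 0.0 + 531.8 = 531.8 kN/m
FS = R / T = 531.8 / 1133.9 = 0.469

FS = 0.47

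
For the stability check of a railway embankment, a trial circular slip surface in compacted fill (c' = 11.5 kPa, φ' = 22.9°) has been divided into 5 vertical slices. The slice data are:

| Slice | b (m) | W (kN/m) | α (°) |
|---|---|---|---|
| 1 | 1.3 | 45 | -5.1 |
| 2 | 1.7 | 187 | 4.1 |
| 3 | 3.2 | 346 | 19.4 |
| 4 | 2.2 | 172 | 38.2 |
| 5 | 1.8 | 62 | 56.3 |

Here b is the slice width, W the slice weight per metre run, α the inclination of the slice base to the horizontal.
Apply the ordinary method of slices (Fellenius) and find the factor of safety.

FS = 1.60

Ordinary method of slices: FS = Σ[c'·Δl_i + (W_i cosα_i)·tanφ'] / Σ W_i sinα_i, with Δl_i = b_i / cosα_i.
Slice 1: Δl = 1.3/cos(-5.1°) = 1.305 m; N'_1 = 45·cos(-5.1°) = 44.8; c'Δl = 15.01; W sinα = -4.0
Slice 2: Δl = 1.7/cos4.1° = 1.704 m; N'_2 = 187·cos4.1° = 186.5; c'Δl = 19.60; W sinα = 13.4
Slice 3: Δl = 3.2/cos19.4° = 3.393 m; N'_3 = 346·cos19.4° = 326.4; c'Δl = 39.02; W sinα = 114.9
Slice 4: Δl = 2.2/cos38.2° = 2.799 m; N'_4 = 172·cos38.2° = 135.2; c'Δl = 32.19; W sinα = 106.4
Slice 5: Δl = 1.8/cos56.3° = 3.244 m; N'_5 = 62·cos56.3° = 34.4; c'Δl = 37.31; W sinα = 51.6
Σc'Δl = 143.1 kN/m; ΣN' = 727.3 kN/m; ΣW sinα = 282.2 kN/m
Resisting = 143.1 + 727.3·tan22.9° = 143.1 + 307.2 = 450.3 kN/m
FS = 450.3 / 282.2 = 1.596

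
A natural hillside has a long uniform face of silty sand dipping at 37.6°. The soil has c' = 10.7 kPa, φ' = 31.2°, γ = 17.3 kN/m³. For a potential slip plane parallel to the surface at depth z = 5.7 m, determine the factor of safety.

FS = 1.01

For an infinite slope with a slip plane parallel to the surface (no pore pressure): FS = [c' + γz cos²β tanφ'] / [γz sinβ cosβ].
γz = 17.3·5.7 = 98.61 kN/m²
Numerator = 10.7 + 98.61·cos²37.6°·tan31.2° = 10.7 + 98.61·0.6277·0.6056 = 48.188 kPa
Denominator = 98.61·sin37.6°·cos37.6° = 98.61·0.6101·0.7923 = 47.669 kPa
FS = 48.188 / 47.669 = 1.011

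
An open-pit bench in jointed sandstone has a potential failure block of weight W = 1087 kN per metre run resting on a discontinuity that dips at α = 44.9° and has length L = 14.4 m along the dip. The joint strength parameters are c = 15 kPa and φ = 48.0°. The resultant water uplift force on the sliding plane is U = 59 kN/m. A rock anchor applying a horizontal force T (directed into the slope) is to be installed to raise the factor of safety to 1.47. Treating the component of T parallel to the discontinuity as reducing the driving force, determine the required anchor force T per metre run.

T = 67 kN/m

Resolving forces along and normal to the sliding plane, with the horizontal anchor force T adding T·sinα to the effective normal force and T·cosα acting up the plane against the driving force:
FS = [cL + (W cosα − U + T sinα) tanφ] / [W sinα − T cosα]
Without the anchor: N' = 711.0 kN/m, driving T_d = 767.3 kN/m, resisting R = 15·14.4 + 711.0·tan48.0° = 1005.6 kN/m, FS = 1.31.
Setting FS = 1.47 and solving for T:
1.47·(767.3 − T cos44.9°) = 1005.6 + T sin44.9°·tan48.0°
T·(sin44.9°·tan48.0° + 1.47·cos44.9°) = 1.47·767.3 − 1005.6
T·(0.7059·1.1106 + 1.47·0.7083) = 1127.9 − 1005.6 = 122.3
T·1.8252 = 122.3
T = 67.0 kN/m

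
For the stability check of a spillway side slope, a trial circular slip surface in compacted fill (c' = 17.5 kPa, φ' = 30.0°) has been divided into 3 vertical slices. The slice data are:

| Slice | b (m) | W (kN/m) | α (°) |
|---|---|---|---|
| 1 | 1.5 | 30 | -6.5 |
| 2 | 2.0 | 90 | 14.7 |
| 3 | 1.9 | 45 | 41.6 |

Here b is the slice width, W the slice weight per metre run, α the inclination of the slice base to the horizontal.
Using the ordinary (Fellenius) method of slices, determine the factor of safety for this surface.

Ordinary method of slices: FS = Σ[c'·Δl_i + (W_i cosα_i)·tanφ'] / Σ W_i sinα_i, with Δl_i = b_i / cosα_i.
Slice 1: Δl = 1.5/cos(-6.5°) = 1.510 m; N'_1 = 30·cos(-6.5°) = 29.8; c'Δl = 26.42; W sinα = -3.4
Slice 2: Δl = 2.0/cos14.7° = 2.068 m; N'_2 = 90·cos14.7° = 87.1; c'Δl = 36.18; W sinα = 22.8
Slice 3: Δl = 1.9/cos41.6° = 2.541 m; N'_3 = 45·cos41.6° = 33.7; c'Δl = 44.46; W sinα = 29.9
Σc'Δl = 107.1 kN/m; ΣN' = 150.5 kN/m; ΣW sinα = 49.3 kN/m
Resisting = 107.1 + 150.5·tan30.0° = 107.1 + 86.9 = 194.0 kN/m
FS = 194.0 / 49.3 = 3.933

FS = 3.93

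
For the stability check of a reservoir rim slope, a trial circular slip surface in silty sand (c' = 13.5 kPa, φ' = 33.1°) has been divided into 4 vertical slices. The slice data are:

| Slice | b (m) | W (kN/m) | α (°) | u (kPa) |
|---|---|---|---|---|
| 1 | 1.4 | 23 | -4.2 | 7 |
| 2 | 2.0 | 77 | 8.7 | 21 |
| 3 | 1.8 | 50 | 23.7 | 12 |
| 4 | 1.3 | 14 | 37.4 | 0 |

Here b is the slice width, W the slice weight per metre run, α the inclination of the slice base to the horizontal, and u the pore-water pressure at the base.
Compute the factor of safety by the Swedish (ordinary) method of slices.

FS = 3.81

Ordinary method of slices: FS = Σ[c'·Δl_i + (W_i cosα_i − u_i·Δl_i)·tanφ'] / Σ W_i sinα_i, with Δl_i = b_i / cosα_i.
Slice 1: Δl = 1.4/cos(-4.2°) = 1.404 m; N'_1 = 23·cos(-4.2°) − 7·1.404 = 13.1; c'Δl = 18.95; W sinα = -1.7
Slice 2: Δl = 2.0/cos8.7° = 2.023 m; N'_2 = 77·cos8.7° − 21·2.023 = 33.6; c'Δl = 27.31; W sinα = 11.6
Slice 3: Δl = 1.8/cos23.7° = 1.966 m; N'_3 = 50·cos23.7° − 12·1.966 = 22.2; c'Δl = 26.54; W sinα = 20.1
Slice 4: Δl = 1.3/cos37.4° = 1.636 m; N'_4 = 14·cos37.4° − 0·1.636 = 11.1; c'Δl = 22.09; W sinα = 8.5
Σc'Δl = 94.9 kN/m; ΣN' = 80.1 kN/m; ΣW sinα = 38.6 kN/m
Resisting = 94.9 + 80.1·tan33.1° = 94.9 + 52.2 = 147.1 kN/m
FS = 147.1 / 38.6 = 3.814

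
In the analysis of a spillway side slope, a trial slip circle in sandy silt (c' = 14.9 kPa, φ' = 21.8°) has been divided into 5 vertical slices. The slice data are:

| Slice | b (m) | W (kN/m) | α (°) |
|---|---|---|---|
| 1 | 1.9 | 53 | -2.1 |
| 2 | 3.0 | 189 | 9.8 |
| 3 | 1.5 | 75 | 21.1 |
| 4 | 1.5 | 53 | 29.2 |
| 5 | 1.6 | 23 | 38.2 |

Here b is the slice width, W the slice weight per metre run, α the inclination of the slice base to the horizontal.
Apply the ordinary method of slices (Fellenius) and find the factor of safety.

Ordinary method of slices: FS = Σ[c'·Δl_i + (W_i cosα_i)·tanφ'] / Σ W_i sinα_i, with Δl_i = b_i / cosα_i.
Slice 1: Δl = 1.9/cos(-2.1°) = 1.901 m; N'_1 = 53·cos(-2.1°) = 53.0; c'Δl = 28.33; W sinα = -1.9
Slice 2: Δl = 3.0/cos9.8° = 3.044 m; N'_2 = 189·cos9.8° = 186.2; c'Δl = 45.36; W sinα = 32.2
Slice 3: Δl = 1.5/cos21.1° = 1.608 m; N'_3 = 75·cos21.1° = 70.0; c'Δl = 23.96; W sinα = 27.0
Slice 4: Δl = 1.5/cos29.2° = 1.718 m; N'_4 = 53·cos29.2° = 46.3; c'Δl = 25.60; W sinα = 25.9
Slice 5: Δl = 1.6/cos38.2° = 2.036 m; N'_5 = 23·cos38.2° = 18.1; c'Δl = 30.34; W sinα = 14.2
Σc'Δl = 153.6 kN/m; ΣN' = 373.5 kN/m; ΣW sinα = 97.3 kN/m
Resisting = 153.6 + 373.5·tan21.8° = 153.6 + 149.4 = 303.0 kN/m
FS = 303.0 / 97.3 = 3.114

FS = 3.11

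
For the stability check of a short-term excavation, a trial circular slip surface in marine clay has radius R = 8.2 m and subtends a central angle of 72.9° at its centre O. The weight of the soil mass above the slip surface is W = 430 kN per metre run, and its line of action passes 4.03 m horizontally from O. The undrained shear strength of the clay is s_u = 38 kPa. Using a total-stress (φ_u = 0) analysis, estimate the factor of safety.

Taking moments about the centre O, the resisting moment is provided by the undrained shear strength acting along the arc:
Arc length L_a = R·θ = 8.2·(72.9°·π/180) = 8.2·1.2723 = 10.43 m
M_R = s_u·L_a·R = 38·10.43·8.2 = 3251.0 kN·m/m
M_D = W·d = 430·4.03 = 1732.9 kN·m/m
FS = M_R / M_D = 3251.0 / 1732.9 = 1.876

FS = 1.88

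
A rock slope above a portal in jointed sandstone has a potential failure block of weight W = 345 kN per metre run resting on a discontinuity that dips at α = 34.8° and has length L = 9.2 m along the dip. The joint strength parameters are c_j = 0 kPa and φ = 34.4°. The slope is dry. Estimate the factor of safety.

FS = 0.99

Resolving the block weight along and normal to the plane and applying the Mohr–Coulomb strength on the joint:
N' = W cosα = 345·cos34.8° = 283.3 kN/m
Driving force T = W sinα = 345·sin34.8° = 196.9 kN/m
Resisting force R = c_j·L + N'·tanφ = 0·9.2 + 283.3·tan34.4° = 0.0 + 194.0 = 194.0 kN/m
FS = R / T = 194.0 / 196.9 = 0.985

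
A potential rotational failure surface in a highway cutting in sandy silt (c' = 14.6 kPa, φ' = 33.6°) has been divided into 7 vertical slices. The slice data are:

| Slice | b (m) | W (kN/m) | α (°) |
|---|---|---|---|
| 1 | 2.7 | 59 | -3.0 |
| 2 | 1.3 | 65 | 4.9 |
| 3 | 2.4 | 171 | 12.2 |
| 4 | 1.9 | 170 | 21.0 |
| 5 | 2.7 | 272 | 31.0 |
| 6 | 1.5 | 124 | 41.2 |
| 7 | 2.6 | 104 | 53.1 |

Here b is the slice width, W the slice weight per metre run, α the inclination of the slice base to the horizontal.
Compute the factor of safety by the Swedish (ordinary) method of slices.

Ordinary method of slices: FS = Σ[c'·Δl_i + (W_i cosα_i)·tanφ'] / Σ W_i sinα_i, with Δl_i = b_i / cosα_i.
Slice 1: Δl = 2.7/cos(-3.0°) = 2.704 m; N'_1 = 59·cos(-3.0°) = 58.9; c'Δl = 39.47; W sinα = -3.1
Slice 2: Δl = 1.3/cos4.9° = 1.305 m; N'_2 = 65·cos4.9° = 64.8; c'Δl = 19.05; W sinα = 5.6
Slice 3: Δl = 2.4/cos12.2° = 2.455 m; N'_3 = 171·cos12.2° = 167.1; c'Δl = 35.85; W sinα = 36.1
Slice 4: Δl = 1.9/cos21.0° = 2.035 m; N'_4 = 170·cos21.0° = 158.7; c'Δl = 29.71; W sinα = 60.9
Slice 5: Δl = 2.7/cos31.0° = 3.150 m; N'_5 = 272·cos31.0° = 233.1; c'Δl = 45.99; W sinα = 140.1
Slice 6: Δl = 1.5/cos41.2° = 1.994 m; N'_6 = 124·cos41.2° = 93.3; c'Δl = 29.11; W sinα = 81.7
Slice 7: Δl = 2.6/cos53.1° = 4.330 m; N'_7 = 104·cos53.1° = 62.4; c'Δl = 63.22; W sinα = 83.2
Σc'Δl = 262.4 kN/m; ΣN' = 838.4 kN/m; ΣW sinα = 404.5 kN/m
Resisting = 262.4 + 838.4·tan33.6° = 262.4 + 557.0 = 819.4 kN/m
FS = 819.4 / 404.5 = 2.026

FS = 2.03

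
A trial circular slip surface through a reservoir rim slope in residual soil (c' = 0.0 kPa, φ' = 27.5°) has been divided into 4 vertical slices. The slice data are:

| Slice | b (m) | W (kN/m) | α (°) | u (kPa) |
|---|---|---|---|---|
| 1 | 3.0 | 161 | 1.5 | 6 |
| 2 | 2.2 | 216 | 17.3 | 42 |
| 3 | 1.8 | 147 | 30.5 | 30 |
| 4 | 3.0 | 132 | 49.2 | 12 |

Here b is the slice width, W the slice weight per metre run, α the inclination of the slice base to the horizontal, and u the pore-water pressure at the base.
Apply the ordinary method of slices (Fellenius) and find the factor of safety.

Ordinary method of slices: FS = Σ[c'·Δl_i + (W_i cosα_i − u_i·Δl_i)·tanφ'] / Σ W_i sinα_i, with Δl_i = b_i / cosα_i.
Slice 1: Δl = 3.0/cos1.5° = 3.001 m; N'_1 = 161·cos1.5° − 6·3.001 = 142.9; c'Δl = 0.00; W sinα = 4.2
Slice 2: Δl = 2.2/cos17.3° = 2.304 m; N'_2 = 216·cos17.3° − 42·2.304 = 109.5; c'Δl = 0.00; W sinα = 64.2
Slice 3: Δl = 1.8/cos30.5° = 2.089 m; N'_3 = 147·cos30.5° − 30·2.089 = 64.0; c'Δl = 0.00; W sinα = 74.6
Slice 4: Δl = 3.0/cos49.2° = 4.591 m; N'_4 = 132·cos49.2° − 12·4.591 = 31.2; c'Δl = 0.00; W sinα = 99.9
Σc'Δl = 0.0 kN/m; ΣN' = 347.5 kN/m; ΣW sinα = 243.0 kN/m
Resisting = 0.0 + 347.5·tan27.5° = 0.0 + 180.9 = 180.9 kN/m
FS = 180.9 / 243.0 = 0.745

FS = 0.74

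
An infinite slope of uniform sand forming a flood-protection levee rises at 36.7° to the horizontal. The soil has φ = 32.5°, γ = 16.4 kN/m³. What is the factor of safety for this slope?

FS = 0.85

For a dry cohesionless infinite slope the factor of safety is FS = tanφ / tanβ.
FS = tan32.5° / tan36.7° = 0.6371 / 0.7454 = 0.855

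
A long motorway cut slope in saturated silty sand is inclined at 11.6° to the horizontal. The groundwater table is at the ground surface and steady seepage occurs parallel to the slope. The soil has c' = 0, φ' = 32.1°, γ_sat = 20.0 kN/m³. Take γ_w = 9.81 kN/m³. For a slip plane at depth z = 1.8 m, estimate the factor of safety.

With seepage parallel to the slope and the water table at the surface, the effective normal stress on the slip plane uses the buoyant unit weight γ' = γ_sat − γ_w while the driving shear stress uses γ_sat:
FS = [c' + γ' z cos²β tanφ'] / [γ_sat z sinβ cosβ]
(For c' = 0 this reduces to FS = (γ'/γ_sat)·tanφ'/tanβ.)
γ' = 20.0 − 9.81 = 10.19 kN/m³
Numerator = 0.0 + 10.19·1.8·cos²11.6°·tan32.1° = 0.0 + 10.19·1.8·0.9596·0.6273 = 11.041 kPa
Denominator = 20.0·1.8·sin11.6°·cos11.6° = 20.0·1.8·0.2011·0.9796 = 7.091 kPa
FS = 11.041 / 7.091 = 1.557

FS = 1.56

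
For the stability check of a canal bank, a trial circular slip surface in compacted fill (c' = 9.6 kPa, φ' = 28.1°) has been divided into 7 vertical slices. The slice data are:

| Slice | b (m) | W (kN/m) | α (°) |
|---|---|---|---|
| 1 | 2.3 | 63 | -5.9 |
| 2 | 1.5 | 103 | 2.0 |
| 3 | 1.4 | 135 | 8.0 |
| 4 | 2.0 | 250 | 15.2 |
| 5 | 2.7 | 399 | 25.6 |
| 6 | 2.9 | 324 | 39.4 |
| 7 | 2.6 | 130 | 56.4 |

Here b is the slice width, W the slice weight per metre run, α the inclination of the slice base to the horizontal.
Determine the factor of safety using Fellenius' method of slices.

FS = 1.47

Ordinary method of slices: FS = Σ[c'·Δl_i + (W_i cosα_i)·tanφ'] / Σ W_i sinα_i, with Δl_i = b_i / cosα_i.
Slice 1: Δl = 2.3/cos(-5.9°) = 2.312 m; N'_1 = 63·cos(-5.9°) = 62.7; c'Δl = 22.20; W sinα = -6.5
Slice 2: Δl = 1.5/cos2.0° = 1.501 m; N'_2 = 103·cos2.0° = 102.9; c'Δl = 14.41; W sinα = 3.6
Slice 3: Δl = 1.4/cos8.0° = 1.414 m; N'_3 = 135·cos8.0° = 133.7; c'Δl = 13.57; W sinα = 18.8
Slice 4: Δl = 2.0/cos15.2° = 2.073 m; N'_4 = 250·cos15.2° = 241.3; c'Δl = 19.90; W sinα = 65.5
Slice 5: Δl = 2.7/cos25.6° = 2.994 m; N'_5 = 399·cos25.6° = 359.8; c'Δl = 28.74; W sinα = 172.4
Slice 6: Δl = 2.9/cos39.4° = 3.753 m; N'_6 = 324·cos39.4° = 250.4; c'Δl = 36.03; W sinα = 205.7
Slice 7: Δl = 2.6/cos56.4° = 4.698 m; N'_7 = 130·cos56.4° = 71.9; c'Δl = 45.10; W sinα = 108.3
Σc'Δl = 179.9 kN/m; ΣN' = 1222.7 kN/m; ΣW sinα = 567.8 kN/m
Resisting = 179.9 + 1222.7·tan28.1° = 179.9 + 652.9 = 832.8 kN/m
FS = 832.8 / 567.8 = 1.467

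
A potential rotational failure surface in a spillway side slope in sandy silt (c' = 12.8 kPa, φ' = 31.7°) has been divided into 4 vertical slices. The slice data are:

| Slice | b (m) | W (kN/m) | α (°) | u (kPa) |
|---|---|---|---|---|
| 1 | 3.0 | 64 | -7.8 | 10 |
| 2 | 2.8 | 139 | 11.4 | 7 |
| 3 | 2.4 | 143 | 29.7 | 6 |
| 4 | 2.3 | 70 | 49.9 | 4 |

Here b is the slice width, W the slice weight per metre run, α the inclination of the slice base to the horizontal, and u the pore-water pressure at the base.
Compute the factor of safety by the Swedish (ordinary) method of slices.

FS = 2.33

Ordinary method of slices: FS = Σ[c'·Δl_i + (W_i cosα_i − u_i·Δl_i)·tanφ'] / Σ W_i sinα_i, with Δl_i = b_i / cosα_i.
Slice 1: Δl = 3.0/cos(-7.8°) = 3.028 m; N'_1 = 64·cos(-7.8°) − 10·3.028 = 33.1; c'Δl = 38.76; W sinα = -8.7
Slice 2: Δl = 2.8/cos11.4° = 2.856 m; N'_2 = 139·cos11.4° − 7·2.856 = 116.3; c'Δl = 36.56; W sinα = 27.5
Slice 3: Δl = 2.4/cos29.7° = 2.763 m; N'_3 = 143·cos29.7° − 6·2.763 = 107.6; c'Δl = 35.37; W sinα = 70.9
Slice 4: Δl = 2.3/cos49.9° = 3.571 m; N'_4 = 70·cos49.9° − 4·3.571 = 30.8; c'Δl = 45.71; W sinα = 53.5
Σc'Δl = 156.4 kN/m; ΣN' = 287.8 kN/m; ΣW sinα = 143.2 kN/m
Resisting = 156.4 + 287.8·tan31.7° = 156.4 + 177.8 = 334.2 kN/m
FS = 334.2 / 143.2 = 2.334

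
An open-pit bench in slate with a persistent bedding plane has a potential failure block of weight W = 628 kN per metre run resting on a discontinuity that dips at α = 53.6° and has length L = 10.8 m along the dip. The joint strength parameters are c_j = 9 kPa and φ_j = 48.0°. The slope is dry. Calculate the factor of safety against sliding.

Resolving the block weight along and normal to the plane and applying the Mohr–Coulomb strength on the joint:
N' = W cosα = 628·cos53.6° = 372.7 kN/m
Driving force T = W sinα = 628·sin53.6° = 505.5 kN/m
Resisting force R = c_j·L + N'·tanφ_j = 9·10.8 + 372.7·tan48.0° = 97.2 + 413.9 = 511.1 kN/m
FS = R / T = 511.1 / 505.5 = 1.011

FS = 1.01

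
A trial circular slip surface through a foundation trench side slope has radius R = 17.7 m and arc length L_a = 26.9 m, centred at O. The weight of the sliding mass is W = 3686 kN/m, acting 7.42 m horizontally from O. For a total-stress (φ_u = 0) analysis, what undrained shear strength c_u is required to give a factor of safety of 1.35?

c_u = 77.5 kPa

FS = c_u·L_a·R / (W·d), so c_u = FS·W·d / (L_a·R).
c_u = 1.35·3686·7.42 / (26.90·17.7) = 36922.7 / 476.13 = 77.55 kPa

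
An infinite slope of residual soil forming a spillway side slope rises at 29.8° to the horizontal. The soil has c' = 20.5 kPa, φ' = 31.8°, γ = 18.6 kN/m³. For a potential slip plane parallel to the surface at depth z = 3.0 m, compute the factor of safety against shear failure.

FS = 1.93

For an infinite slope with a slip plane parallel to the surface (no pore pressure): FS = [c' + γz cos²β tanφ'] / [γz sinβ cosβ].
γz = 18.6·3.0 = 55.80 kN/m²
Numerator = 20.5 + 55.80·cos²29.8°·tan31.8° = 20.5 + 55.80·0.7530·0.6200 = 46.552 kPa
Denominator = 55.80·sin29.8°·cos29.8° = 55.80·0.4970·0.8678 = 24.064 kPa
FS = 46.552 / 24.064 = 1.935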